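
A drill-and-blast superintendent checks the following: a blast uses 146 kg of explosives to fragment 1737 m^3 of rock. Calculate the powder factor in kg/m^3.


0.0841 kg/m^3

Powder factor = explosive mass / rock volume
= 146 / 1737
= 0.0841 kg/m^3


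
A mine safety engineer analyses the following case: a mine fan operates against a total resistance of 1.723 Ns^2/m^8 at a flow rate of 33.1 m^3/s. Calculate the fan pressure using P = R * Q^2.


1887.736 Pa

Compute Q^2:
Q^2 = 33.1^2 = 1095.61
Compute pressure:
P = R * Q^2 = 1.723 * 1095.61
= 1887.736 Pa


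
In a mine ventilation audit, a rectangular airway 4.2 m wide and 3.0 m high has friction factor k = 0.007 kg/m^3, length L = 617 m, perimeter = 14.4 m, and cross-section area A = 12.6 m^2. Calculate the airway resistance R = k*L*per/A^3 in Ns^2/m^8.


Compute the numerator:
k * L * per = 0.007 * 617 * 14.4
= 62.1936
Compute the denominator:
A^3 = 12.6^3 = 2000.376
Resistance:
R = 62.1936 / 2000.376
= 0.0311 Ns^2/m^8

0.0311 Ns^2/m^8


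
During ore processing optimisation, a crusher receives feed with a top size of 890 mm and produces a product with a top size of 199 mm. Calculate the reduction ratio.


Reduction ratio = feed size / product size
= 890 / 199
= 4.4724

4.4724


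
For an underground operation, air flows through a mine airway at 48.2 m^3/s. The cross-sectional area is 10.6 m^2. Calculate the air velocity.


4.5472 m/s

Velocity = flow rate / cross-sectional area
= 48.2 / 10.6
= 4.5472 m/s


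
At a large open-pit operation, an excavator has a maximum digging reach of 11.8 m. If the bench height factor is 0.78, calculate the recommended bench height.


9.204 m

Bench height = reach * factor
= 11.8 * 0.78
= 9.204 m


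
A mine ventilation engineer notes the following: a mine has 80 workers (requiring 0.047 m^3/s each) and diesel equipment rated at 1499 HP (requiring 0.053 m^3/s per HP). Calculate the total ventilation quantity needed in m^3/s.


83.207 m^3/s

Airflow for workers:
Q_people = 80 * 0.047 = 3.76 m^3/s
Airflow for diesel equipment:
Q_diesel = 1499 * 0.053 = 79.447 m^3/s
Total ventilation:
Q_total = 3.76 + 79.447
= 83.207 m^3/s


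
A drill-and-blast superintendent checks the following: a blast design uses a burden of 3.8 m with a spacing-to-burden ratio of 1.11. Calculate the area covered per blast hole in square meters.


First, find the spacing:
Spacing = burden * ratio = 3.8 * 1.11
= 4.218 m
Then, calculate the area:
Area = burden * spacing = 3.8 * 4.218
= 16.0284 m^2

16.0284 m^2


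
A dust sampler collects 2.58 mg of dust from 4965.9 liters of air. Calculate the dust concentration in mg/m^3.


0.5195 mg/m^3

Convert liters to m^3: 1 m^3 = 1000 L
Concentration = mass / volume * 1000
= 2.58 / 4965.9 * 1000
= 0.0005195432852 * 1000
= 0.5195 mg/m^3


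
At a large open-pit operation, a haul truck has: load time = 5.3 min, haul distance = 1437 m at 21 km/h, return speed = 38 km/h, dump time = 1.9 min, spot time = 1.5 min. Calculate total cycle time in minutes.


Convert haul speed to m/min: 21 * 1000/60 = 350 m/min
Haul time = 1437 / 350 = 4.105714286 min
Convert return speed to m/min: 38 * 1000/60 = 633.3333333 m/min
Return time = 1437 / 633.3333333 = 2.268947368 min
Total cycle time:
= 5.3 + 4.105714286 + 1.9 + 2.268947368 + 1.5
= 15.0747 min

15.0747 min


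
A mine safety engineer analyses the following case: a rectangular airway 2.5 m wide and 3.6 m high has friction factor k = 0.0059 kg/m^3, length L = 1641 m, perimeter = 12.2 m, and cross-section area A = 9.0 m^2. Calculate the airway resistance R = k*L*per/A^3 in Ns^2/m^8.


0.162 Ns^2/m^8

Compute the numerator:
k * L * per = 0.0059 * 1641 * 12.2
= 118.11918
Compute the denominator:
A^3 = 9.0^3 = 729
Resistance:
R = 118.11918 / 729
= 0.162 Ns^2/m^8


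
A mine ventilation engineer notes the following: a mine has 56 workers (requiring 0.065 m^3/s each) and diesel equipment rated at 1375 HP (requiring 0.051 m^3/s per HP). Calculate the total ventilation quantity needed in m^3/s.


Airflow for workers:
Q_people = 56 * 0.065 = 3.64 m^3/s
Airflow for diesel equipment:
Q_diesel = 1375 * 0.051 = 70.125 m^3/s
Total ventilation:
Q_total = 3.64 + 70.125
= 73.765 m^3/s

73.765 m^3/s


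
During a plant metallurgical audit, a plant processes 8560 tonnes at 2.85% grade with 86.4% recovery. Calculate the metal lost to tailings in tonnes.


33.1786 tonnes

Total metal in feed:
= 8560 * 2.85 / 100 = 243.96 tonnes
Metal recovered:
= 243.96 * 86.4 / 100 = 210.78144 tonnes
Metal lost to tailings:
= 243.96 - 210.78144
= 33.1786 tonnes


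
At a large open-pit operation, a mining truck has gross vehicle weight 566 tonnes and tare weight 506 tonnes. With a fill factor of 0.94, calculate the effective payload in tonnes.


Maximum payload = gross - tare
= 566 - 506 = 60 tonnes
Effective payload = max payload * fill factor
= 60 * 0.94
= 56.4 tonnes

56.4 tonnes


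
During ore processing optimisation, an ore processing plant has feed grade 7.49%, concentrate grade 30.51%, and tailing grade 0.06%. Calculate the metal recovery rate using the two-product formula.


99.3944%

Using the two-product formula:
R = 100 * c * (f - t) / (f * (c - t))
Numerator = 100 * 30.51 * (7.49 - 0.06)
= 100 * 30.51 * 7.43
= 22668.93
Denominator = 7.49 * (30.51 - 0.06)
= 7.49 * 30.45
= 228.0705
R = 22668.93 / 228.0705
= 99.3944%


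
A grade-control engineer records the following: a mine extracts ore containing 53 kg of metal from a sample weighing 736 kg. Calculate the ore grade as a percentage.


7.2011%

Ore grade = (metal mass / ore mass) * 100
= (53 / 736) * 100
= 0.07201086957 * 100
= 7.2011%


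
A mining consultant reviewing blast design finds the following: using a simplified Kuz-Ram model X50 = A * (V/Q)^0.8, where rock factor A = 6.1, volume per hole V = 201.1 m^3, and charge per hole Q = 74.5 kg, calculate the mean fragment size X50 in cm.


Compute V/Q:
V/Q = 201.1 / 74.5 = 2.699328859
Raise to the power 0.8:
(V/Q)^0.8 = 2.699328859^0.8 = 2.213118346
Multiply by A:
X50 = 6.1 * 2.213118346
= 13.5 cm

13.5 cm


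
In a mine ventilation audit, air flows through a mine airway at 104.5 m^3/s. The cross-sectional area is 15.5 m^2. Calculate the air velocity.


6.7419 m/s

Velocity = flow rate / cross-sectional area
= 104.5 / 15.5
= 6.7419 m/s


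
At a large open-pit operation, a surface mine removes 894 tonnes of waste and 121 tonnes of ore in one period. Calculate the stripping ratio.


Stripping ratio = waste tonnage / ore tonnage
= 894 / 121
= 7.3884

7.3884


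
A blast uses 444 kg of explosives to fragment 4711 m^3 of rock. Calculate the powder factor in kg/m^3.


Powder factor = explosive mass / rock volume
= 444 / 4711
= 0.0942 kg/m^3

0.0942 kg/m^3


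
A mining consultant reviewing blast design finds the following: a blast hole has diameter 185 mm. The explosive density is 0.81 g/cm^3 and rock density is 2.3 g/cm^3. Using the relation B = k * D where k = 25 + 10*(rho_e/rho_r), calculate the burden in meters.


First, compute k:
rho_e / rho_r = 0.81 / 2.3 = 0.352173913
k = 25 + 10 * 0.352173913 = 28.52173913
Then, compute burden:
B = k * D / 1000 = 28.52173913 * 185 / 1000
= 5276.521739 / 1000
= 5.2765 m

5.2765 m


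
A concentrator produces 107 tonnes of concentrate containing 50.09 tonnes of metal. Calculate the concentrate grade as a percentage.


46.8131%

Grade = (metal in concentrate / concentrate mass) * 100
= (50.09 / 107) * 100
= 0.4681308411 * 100
= 46.8131%


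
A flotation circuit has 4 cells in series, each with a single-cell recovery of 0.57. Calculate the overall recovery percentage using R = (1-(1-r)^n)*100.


Complement of single-cell recovery:
1 - r = 1 - 0.57 = 0.43
Raise to power n:
(1 - r)^4 = 0.43^4 = 0.03418801
Overall recovery:
R = (1 - 0.03418801) * 100
= 96.5812%

96.5812%


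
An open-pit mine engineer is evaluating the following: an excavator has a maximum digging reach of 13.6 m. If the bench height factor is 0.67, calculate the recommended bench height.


Bench height = reach * factor
= 13.6 * 0.67
= 9.112 m

9.112 m


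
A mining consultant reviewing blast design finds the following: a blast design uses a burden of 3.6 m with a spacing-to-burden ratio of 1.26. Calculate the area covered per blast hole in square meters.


16.3296 m^2

First, find the spacing:
Spacing = burden * ratio = 3.6 * 1.26
= 4.536 m
Then, calculate the area:
Area = burden * spacing = 3.6 * 4.536
= 16.3296 m^2


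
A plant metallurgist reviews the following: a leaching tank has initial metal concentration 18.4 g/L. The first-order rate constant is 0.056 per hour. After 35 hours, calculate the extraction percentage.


Compute the exponent:
-k * t = -0.056 * 35 = -1.96
Remaining concentration:
C = 18.4 * exp(-1.96)
= 18.4 * 0.1408584209
= 2.591794945 g/L
Extracted = 18.4 - 2.591794945 = 15.80820506 g/L
Extraction % = 15.80820506 / 18.4 * 100
= 85.9142%

85.9142%


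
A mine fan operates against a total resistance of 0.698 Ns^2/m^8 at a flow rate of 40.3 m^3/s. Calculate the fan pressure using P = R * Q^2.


Compute Q^2:
Q^2 = 40.3^2 = 1624.09
Compute pressure:
P = R * Q^2 = 0.698 * 1624.09
= 1133.6148 Pa

1133.6148 Pa


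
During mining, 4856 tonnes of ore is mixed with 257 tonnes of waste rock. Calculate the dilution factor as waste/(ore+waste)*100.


5.0264%

Total material = ore + waste
= 4856 + 257 = 5113 tonnes
Dilution = waste / total * 100
= 257 / 5113 * 100
= 0.05026403286 * 100
= 5.0264%


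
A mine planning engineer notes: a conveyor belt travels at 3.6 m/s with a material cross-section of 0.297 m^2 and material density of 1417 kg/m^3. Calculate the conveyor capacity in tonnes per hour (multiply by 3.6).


5454.203 t/h

Volumetric flow = speed * area
= 3.6 * 0.297 = 1.0692 m^3/s
Mass flow = volumetric * density
= 1.0692 * 1417 = 1515.0564 kg/s
Convert to t/h: multiply by 3.6
Capacity = 1515.0564 * 3.6
= 5454.203 t/h


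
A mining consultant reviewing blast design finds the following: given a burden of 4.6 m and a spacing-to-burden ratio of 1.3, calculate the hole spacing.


Spacing = burden * ratio
= 4.6 * 1.3
= 5.98 m

5.98 m


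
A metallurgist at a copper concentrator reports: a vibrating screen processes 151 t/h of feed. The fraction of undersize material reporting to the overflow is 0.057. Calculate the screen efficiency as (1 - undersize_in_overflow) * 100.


Screen efficiency = (1 - fraction of undersize in overflow) * 100
= (1 - 0.057) * 100
= 0.943 * 100
= 94.3%

94.3%


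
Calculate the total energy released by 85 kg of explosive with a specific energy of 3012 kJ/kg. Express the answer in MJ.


256.02 MJ

Energy = mass * specific_energy / 1000
= 85 * 3012 / 1000
= 256020 / 1000
= 256.02 MJ


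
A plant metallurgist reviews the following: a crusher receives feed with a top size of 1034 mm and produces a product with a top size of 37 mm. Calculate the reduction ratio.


27.9459

Reduction ratio = feed size / product size
= 1034 / 37
= 27.9459


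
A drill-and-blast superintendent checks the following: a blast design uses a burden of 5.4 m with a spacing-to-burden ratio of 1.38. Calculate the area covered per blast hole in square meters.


40.2408 m^2

First, find the spacing:
Spacing = burden * ratio = 5.4 * 1.38
= 7.452 m
Then, calculate the area:
Area = burden * spacing = 5.4 * 7.452
= 40.2408 m^2


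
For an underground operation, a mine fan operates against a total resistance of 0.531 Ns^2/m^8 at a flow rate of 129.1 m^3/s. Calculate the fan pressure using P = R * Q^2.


8850.0761 Pa

Compute Q^2:
Q^2 = 129.1^2 = 16666.81
Compute pressure:
P = R * Q^2 = 0.531 * 16666.81
= 8850.0761 Pa


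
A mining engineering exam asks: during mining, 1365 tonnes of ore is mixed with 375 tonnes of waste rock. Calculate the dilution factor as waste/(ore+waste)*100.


Total material = ore + waste
= 1365 + 375 = 1740 tonnes
Dilution = waste / total * 100
= 375 / 1740 * 100
= 0.2155172414 * 100
= 21.5517%

21.5517%


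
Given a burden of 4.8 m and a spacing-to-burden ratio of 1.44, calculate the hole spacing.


Spacing = burden * ratio
= 4.8 * 1.44
= 6.912 m

6.912 m


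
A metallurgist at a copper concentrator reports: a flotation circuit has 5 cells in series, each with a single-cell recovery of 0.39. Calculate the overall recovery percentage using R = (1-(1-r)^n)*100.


91.554%

Complement of single-cell recovery:
1 - r = 1 - 0.39 = 0.61
Raise to power n:
(1 - r)^5 = 0.61^5 = 0.0844596301
Overall recovery:
R = (1 - 0.0844596301) * 100
= 91.554%


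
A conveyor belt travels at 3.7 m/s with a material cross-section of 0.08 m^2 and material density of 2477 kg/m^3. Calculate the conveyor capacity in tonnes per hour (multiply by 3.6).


2639.4912 t/h

Volumetric flow = speed * area
= 3.7 * 0.08 = 0.296 m^3/s
Mass flow = volumetric * density
= 0.296 * 2477 = 733.192 kg/s
Convert to t/h: multiply by 3.6
Capacity = 733.192 * 3.6
= 2639.4912 t/h


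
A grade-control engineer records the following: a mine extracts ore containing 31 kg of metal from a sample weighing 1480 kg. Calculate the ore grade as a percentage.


Ore grade = (metal mass / ore mass) * 100
= (31 / 1480) * 100
= 0.02094594595 * 100
= 2.0946%

2.0946%


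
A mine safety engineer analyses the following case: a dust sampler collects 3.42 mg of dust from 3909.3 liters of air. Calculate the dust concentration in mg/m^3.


Convert liters to m^3: 1 m^3 = 1000 L
Concentration = mass / volume * 1000
= 3.42 / 3909.3 * 1000
= 0.0008748369273 * 1000
= 0.8748 mg/m^3

0.8748 mg/m^3


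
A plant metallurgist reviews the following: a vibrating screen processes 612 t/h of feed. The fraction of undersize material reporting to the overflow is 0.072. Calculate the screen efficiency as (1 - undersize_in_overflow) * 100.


Screen efficiency = (1 - fraction of undersize in overflow) * 100
= (1 - 0.072) * 100
= 0.928 * 100
= 92.8%

92.8%


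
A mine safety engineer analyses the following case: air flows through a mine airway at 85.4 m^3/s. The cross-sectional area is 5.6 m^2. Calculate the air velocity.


Velocity = flow rate / cross-sectional area
= 85.4 / 5.6
= 15.25 m/s

15.25 m/s


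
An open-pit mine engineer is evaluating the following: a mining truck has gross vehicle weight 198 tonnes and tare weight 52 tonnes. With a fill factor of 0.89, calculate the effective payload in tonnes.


Maximum payload = gross - tare
= 198 - 52 = 146 tonnes
Effective payload = max payload * fill factor
= 146 * 0.89
= 129.94 tonnes

129.94 tonnes


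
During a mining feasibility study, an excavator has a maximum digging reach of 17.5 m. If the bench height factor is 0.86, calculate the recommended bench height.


Bench height = reach * factor
= 17.5 * 0.86
= 15.05 m

15.05 m


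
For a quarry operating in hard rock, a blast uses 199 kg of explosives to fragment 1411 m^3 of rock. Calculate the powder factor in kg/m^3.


Powder factor = explosive mass / rock volume
= 199 / 1411
= 0.141 kg/m^3

0.141 kg/m^3


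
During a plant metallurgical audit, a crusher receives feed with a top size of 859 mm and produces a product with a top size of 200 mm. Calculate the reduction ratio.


4.295

Reduction ratio = feed size / product size
= 859 / 200
= 4.295


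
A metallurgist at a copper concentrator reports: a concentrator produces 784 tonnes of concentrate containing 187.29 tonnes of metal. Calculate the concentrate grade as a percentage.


Grade = (metal in concentrate / concentrate mass) * 100
= (187.29 / 784) * 100
= 0.2388903061 * 100
= 23.889%

23.889%


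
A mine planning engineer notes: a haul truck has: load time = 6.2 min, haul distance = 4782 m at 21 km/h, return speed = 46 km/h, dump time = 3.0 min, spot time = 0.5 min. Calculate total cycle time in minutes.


29.6002 min

Convert haul speed to m/min: 21 * 1000/60 = 350 m/min
Haul time = 4782 / 350 = 13.66285714 min
Convert return speed to m/min: 46 * 1000/60 = 766.6666667 m/min
Return time = 4782 / 766.6666667 = 6.237391304 min
Total cycle time:
= 6.2 + 13.66285714 + 3.0 + 6.237391304 + 0.5
= 29.6002 min


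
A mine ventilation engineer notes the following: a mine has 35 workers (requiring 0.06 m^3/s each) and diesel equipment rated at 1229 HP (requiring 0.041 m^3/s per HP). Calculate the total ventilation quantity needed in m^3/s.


52.489 m^3/s

Airflow for workers:
Q_people = 35 * 0.06 = 2.1 m^3/s
Airflow for diesel equipment:
Q_diesel = 1229 * 0.041 = 50.389 m^3/s
Total ventilation:
Q_total = 2.1 + 50.389
= 52.489 m^3/s


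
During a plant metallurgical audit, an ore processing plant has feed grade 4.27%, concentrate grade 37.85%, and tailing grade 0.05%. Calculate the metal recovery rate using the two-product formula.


Using the two-product formula:
R = 100 * c * (f - t) / (f * (c - t))
Numerator = 100 * 37.85 * (4.27 - 0.05)
= 100 * 37.85 * 4.22
= 15972.7
Denominator = 4.27 * (37.85 - 0.05)
= 4.27 * 37.8
= 161.406
R = 15972.7 / 161.406
= 98.9598%

98.9598%


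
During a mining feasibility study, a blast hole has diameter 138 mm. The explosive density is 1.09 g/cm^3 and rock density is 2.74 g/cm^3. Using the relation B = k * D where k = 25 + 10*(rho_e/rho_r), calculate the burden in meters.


First, compute k:
rho_e / rho_r = 1.09 / 2.74 = 0.397810219
k = 25 + 10 * 0.397810219 = 28.97810219
Then, compute burden:
B = k * D / 1000 = 28.97810219 * 138 / 1000
= 3998.978102 / 1000
= 3.999 m

3.999 m


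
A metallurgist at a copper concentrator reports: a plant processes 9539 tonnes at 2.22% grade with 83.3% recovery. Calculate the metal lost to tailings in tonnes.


Total metal in feed:
= 9539 * 2.22 / 100 = 211.7658 tonnes
Metal recovered:
= 211.7658 * 83.3 / 100 = 176.4009114 tonnes
Metal lost to tailings:
= 211.7658 - 176.4009114
= 35.3649 tonnes

35.3649 tonnes


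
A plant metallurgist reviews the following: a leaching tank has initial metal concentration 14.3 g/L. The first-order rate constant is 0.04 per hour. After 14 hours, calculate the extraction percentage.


42.8791%

Compute the exponent:
-k * t = -0.04 * 14 = -0.56
Remaining concentration:
C = 14.3 * exp(-0.56)
= 14.3 * 0.5712090638
= 8.168289613 g/L
Extracted = 14.3 - 8.168289613 = 6.131710387 g/L
Extraction % = 6.131710387 / 14.3 * 100
= 42.8791%


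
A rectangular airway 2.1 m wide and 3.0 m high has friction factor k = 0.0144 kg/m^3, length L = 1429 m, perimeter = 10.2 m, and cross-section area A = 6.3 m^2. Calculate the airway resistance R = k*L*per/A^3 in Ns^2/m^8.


Compute the numerator:
k * L * per = 0.0144 * 1429 * 10.2
= 209.89152
Compute the denominator:
A^3 = 6.3^3 = 250.047
Resistance:
R = 209.89152 / 250.047
= 0.8394 Ns^2/m^8

0.8394 Ns^2/m^8


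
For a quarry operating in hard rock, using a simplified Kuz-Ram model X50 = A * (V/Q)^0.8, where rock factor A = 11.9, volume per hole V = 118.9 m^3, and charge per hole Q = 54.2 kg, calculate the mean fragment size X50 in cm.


Compute V/Q:
V/Q = 118.9 / 54.2 = 2.193726937
Raise to the power 0.8:
(V/Q)^0.8 = 2.193726937^0.8 = 1.874761622
Multiply by A:
X50 = 11.9 * 1.874761622
= 22.3097 cm

22.3097 cm


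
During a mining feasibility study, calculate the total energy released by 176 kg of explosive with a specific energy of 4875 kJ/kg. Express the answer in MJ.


858.0 MJ

Energy = mass * specific_energy / 1000
= 176 * 4875 / 1000
= 858000 / 1000
= 858.0 MJ


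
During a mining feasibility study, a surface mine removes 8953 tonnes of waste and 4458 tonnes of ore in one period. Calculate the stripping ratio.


2.0083

Stripping ratio = waste tonnage / ore tonnage
= 8953 / 4458
= 2.0083


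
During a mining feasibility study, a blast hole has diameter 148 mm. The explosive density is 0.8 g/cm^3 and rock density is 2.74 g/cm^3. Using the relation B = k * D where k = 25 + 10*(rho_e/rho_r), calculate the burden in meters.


First, compute k:
rho_e / rho_r = 0.8 / 2.74 = 0.2919708029
k = 25 + 10 * 0.2919708029 = 27.91970803
Then, compute burden:
B = k * D / 1000 = 27.91970803 * 148 / 1000
= 4132.116788 / 1000
= 4.1321 m

4.1321 m


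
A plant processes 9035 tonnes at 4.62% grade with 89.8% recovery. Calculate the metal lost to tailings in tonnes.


42.5765 tonnes

Total metal in feed:
= 9035 * 4.62 / 100 = 417.417 tonnes
Metal recovered:
= 417.417 * 89.8 / 100 = 374.840466 tonnes
Metal lost to tailings:
= 417.417 - 374.840466
= 42.5765 tonnes


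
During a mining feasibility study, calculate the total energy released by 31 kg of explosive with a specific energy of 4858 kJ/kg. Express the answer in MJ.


Energy = mass * specific_energy / 1000
= 31 * 4858 / 1000
= 150598 / 1000
= 150.598 MJ

150.598 MJ


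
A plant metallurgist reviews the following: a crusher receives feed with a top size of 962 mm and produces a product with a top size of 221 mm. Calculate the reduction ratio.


4.3529

Reduction ratio = feed size / product size
= 962 / 221
= 4.3529


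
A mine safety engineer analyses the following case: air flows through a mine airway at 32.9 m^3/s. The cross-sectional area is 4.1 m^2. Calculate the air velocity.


8.0244 m/s

Velocity = flow rate / cross-sectional area
= 32.9 / 4.1
= 8.0244 m/s


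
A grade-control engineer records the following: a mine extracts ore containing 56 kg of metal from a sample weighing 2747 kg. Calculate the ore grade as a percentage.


Ore grade = (metal mass / ore mass) * 100
= (56 / 2747) * 100
= 0.0203858755 * 100
= 2.0386%

2.0386%


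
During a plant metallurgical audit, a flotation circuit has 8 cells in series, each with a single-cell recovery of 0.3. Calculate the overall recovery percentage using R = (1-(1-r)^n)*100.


94.2352%

Complement of single-cell recovery:
1 - r = 1 - 0.3 = 0.7
Raise to power n:
(1 - r)^8 = 0.7^8 = 0.05764801
Overall recovery:
R = (1 - 0.05764801) * 100
= 94.2352%


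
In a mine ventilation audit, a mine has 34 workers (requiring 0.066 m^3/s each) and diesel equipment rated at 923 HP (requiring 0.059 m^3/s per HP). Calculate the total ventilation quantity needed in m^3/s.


56.701 m^3/s

Airflow for workers:
Q_people = 34 * 0.066 = 2.244 m^3/s
Airflow for diesel equipment:
Q_diesel = 923 * 0.059 = 54.457 m^3/s
Total ventilation:
Q_total = 2.244 + 54.457
= 56.701 m^3/s


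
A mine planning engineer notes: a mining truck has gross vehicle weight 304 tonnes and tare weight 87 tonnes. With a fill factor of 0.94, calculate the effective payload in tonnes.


203.98 tonnes

Maximum payload = gross - tare
= 304 - 87 = 217 tonnes
Effective payload = max payload * fill factor
= 217 * 0.94
= 203.98 tonnes


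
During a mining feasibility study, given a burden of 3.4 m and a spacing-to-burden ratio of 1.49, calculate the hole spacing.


Spacing = burden * ratio
= 3.4 * 1.49
= 5.066 m

5.066 m


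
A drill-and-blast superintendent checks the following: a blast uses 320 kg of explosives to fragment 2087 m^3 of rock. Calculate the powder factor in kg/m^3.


0.1533 kg/m^3

Powder factor = explosive mass / rock volume
= 320 / 2087
= 0.1533 kg/m^3


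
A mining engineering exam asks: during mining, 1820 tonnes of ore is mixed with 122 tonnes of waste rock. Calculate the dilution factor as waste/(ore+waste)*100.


Total material = ore + waste
= 1820 + 122 = 1942 tonnes
Dilution = waste / total * 100
= 122 / 1942 * 100
= 0.06282183316 * 100
= 6.2822%

6.2822%


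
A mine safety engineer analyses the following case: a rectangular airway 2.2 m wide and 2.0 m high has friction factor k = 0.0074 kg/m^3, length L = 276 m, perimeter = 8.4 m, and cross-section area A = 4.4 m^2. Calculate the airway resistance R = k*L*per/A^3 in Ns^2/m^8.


0.2014 Ns^2/m^8

Compute the numerator:
k * L * per = 0.0074 * 276 * 8.4
= 17.15616
Compute the denominator:
A^3 = 4.4^3 = 85.184
Resistance:
R = 17.15616 / 85.184
= 0.2014 Ns^2/m^8


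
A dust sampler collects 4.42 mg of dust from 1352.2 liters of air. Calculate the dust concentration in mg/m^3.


3.2687 mg/m^3

Convert liters to m^3: 1 m^3 = 1000 L
Concentration = mass / volume * 1000
= 4.42 / 1352.2 * 1000
= 0.003268747227 * 1000
= 3.2687 mg/m^3


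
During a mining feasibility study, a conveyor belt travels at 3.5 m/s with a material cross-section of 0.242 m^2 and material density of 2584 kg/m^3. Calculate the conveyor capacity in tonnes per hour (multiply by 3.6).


Volumetric flow = speed * area
= 3.5 * 0.242 = 0.847 m^3/s
Mass flow = volumetric * density
= 0.847 * 2584 = 2188.648 kg/s
Convert to t/h: multiply by 3.6
Capacity = 2188.648 * 3.6
= 7879.1328 t/h

7879.1328 t/h


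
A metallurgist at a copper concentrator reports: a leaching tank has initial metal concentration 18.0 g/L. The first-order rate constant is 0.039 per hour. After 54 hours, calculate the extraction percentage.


Compute the exponent:
-k * t = -0.039 * 54 = -2.106
Remaining concentration:
C = 18.0 * exp(-2.106)
= 18.0 * 0.1217238895
= 2.191030011 g/L
Extracted = 18.0 - 2.191030011 = 15.80896999 g/L
Extraction % = 15.80896999 / 18.0 * 100
= 87.8276%

87.8276%


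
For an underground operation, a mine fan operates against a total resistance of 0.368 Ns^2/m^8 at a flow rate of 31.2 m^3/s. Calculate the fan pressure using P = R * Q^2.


358.2259 Pa

Compute Q^2:
Q^2 = 31.2^2 = 973.44
Compute pressure:
P = R * Q^2 = 0.368 * 973.44
= 358.2259 Pa


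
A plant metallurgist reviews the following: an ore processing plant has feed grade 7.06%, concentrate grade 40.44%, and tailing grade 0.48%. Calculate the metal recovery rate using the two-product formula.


94.3207%

Using the two-product formula:
R = 100 * c * (f - t) / (f * (c - t))
Numerator = 100 * 40.44 * (7.06 - 0.48)
= 100 * 40.44 * 6.58
= 26609.52
Denominator = 7.06 * (40.44 - 0.48)
= 7.06 * 39.96
= 282.1176
R = 26609.52 / 282.1176
= 94.3207%


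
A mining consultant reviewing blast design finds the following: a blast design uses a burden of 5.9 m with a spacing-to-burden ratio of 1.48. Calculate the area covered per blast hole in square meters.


51.5188 m^2

First, find the spacing:
Spacing = burden * ratio = 5.9 * 1.48
= 8.732 m
Then, calculate the area:
Area = burden * spacing = 5.9 * 8.732
= 51.5188 m^2


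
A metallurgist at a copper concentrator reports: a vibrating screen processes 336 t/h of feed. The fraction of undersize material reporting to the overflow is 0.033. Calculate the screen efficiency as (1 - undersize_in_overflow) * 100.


Screen efficiency = (1 - fraction of undersize in overflow) * 100
= (1 - 0.033) * 100
= 0.967 * 100
= 96.7%

96.7%


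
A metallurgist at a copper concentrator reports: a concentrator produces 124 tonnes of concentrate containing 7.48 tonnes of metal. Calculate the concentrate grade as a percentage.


Grade = (metal in concentrate / concentrate mass) * 100
= (7.48 / 124) * 100
= 0.06032258065 * 100
= 6.0323%

6.0323%


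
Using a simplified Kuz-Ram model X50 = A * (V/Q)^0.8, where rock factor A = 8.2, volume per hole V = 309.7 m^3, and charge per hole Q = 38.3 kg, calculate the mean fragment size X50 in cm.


Compute V/Q:
V/Q = 309.7 / 38.3 = 8.08616188
Raise to the power 0.8:
(V/Q)^0.8 = 8.08616188^0.8 = 5.323459386
Multiply by A:
X50 = 8.2 * 5.323459386
= 43.6524 cm

43.6524 cm


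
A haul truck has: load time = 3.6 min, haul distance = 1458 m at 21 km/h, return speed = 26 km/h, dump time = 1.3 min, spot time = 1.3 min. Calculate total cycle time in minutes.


13.7303 min

Convert haul speed to m/min: 21 * 1000/60 = 350 m/min
Haul time = 1458 / 350 = 4.165714286 min
Convert return speed to m/min: 26 * 1000/60 = 433.3333333 m/min
Return time = 1458 / 433.3333333 = 3.364615385 min
Total cycle time:
= 3.6 + 4.165714286 + 1.3 + 3.364615385 + 1.3
= 13.7303 min


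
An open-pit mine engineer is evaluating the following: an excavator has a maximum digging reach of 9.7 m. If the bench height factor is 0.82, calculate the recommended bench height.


Bench height = reach * factor
= 9.7 * 0.82
= 7.954 m

7.954 m


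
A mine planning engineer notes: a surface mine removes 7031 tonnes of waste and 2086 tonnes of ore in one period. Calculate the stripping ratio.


3.3706

Stripping ratio = waste tonnage / ore tonnage
= 7031 / 2086
= 3.3706


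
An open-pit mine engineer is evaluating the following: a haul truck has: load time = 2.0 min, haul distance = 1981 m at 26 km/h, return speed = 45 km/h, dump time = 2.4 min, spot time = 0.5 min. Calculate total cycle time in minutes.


Convert haul speed to m/min: 26 * 1000/60 = 433.3333333 m/min
Haul time = 1981 / 433.3333333 = 4.571538462 min
Convert return speed to m/min: 45 * 1000/60 = 750 m/min
Return time = 1981 / 750 = 2.641333333 min
Total cycle time:
= 2.0 + 4.571538462 + 2.4 + 2.641333333 + 0.5
= 12.1129 min

12.1129 min


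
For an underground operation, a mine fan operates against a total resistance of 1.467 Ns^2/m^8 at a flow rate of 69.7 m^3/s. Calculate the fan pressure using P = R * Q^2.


Compute Q^2:
Q^2 = 69.7^2 = 4858.09
Compute pressure:
P = R * Q^2 = 1.467 * 4858.09
= 7126.818 Pa

7126.818 Pa


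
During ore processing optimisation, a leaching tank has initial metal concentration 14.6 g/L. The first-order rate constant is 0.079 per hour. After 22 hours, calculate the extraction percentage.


82.4128%

Compute the exponent:
-k * t = -0.079 * 22 = -1.738
Remaining concentration:
C = 14.6 * exp(-1.738)
= 14.6 * 0.1758717927
= 2.567728173 g/L
Extracted = 14.6 - 2.567728173 = 12.03227183 g/L
Extraction % = 12.03227183 / 14.6 * 100
= 82.4128%


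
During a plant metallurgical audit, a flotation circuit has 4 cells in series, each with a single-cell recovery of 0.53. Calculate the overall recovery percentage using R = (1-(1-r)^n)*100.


95.1203%

Complement of single-cell recovery:
1 - r = 1 - 0.53 = 0.47
Raise to power n:
(1 - r)^4 = 0.47^4 = 0.04879681
Overall recovery:
R = (1 - 0.04879681) * 100
= 95.1203%


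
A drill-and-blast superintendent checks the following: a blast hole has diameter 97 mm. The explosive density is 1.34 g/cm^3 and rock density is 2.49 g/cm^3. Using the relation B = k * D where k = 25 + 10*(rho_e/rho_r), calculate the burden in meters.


First, compute k:
rho_e / rho_r = 1.34 / 2.49 = 0.5381526104
k = 25 + 10 * 0.5381526104 = 30.3815261
Then, compute burden:
B = k * D / 1000 = 30.3815261 * 97 / 1000
= 2947.008032 / 1000
= 2.947 m

2.947 m


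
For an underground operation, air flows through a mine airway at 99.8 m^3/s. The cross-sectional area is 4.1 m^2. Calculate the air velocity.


Velocity = flow rate / cross-sectional area
= 99.8 / 4.1
= 24.3415 m/s

24.3415 m/s


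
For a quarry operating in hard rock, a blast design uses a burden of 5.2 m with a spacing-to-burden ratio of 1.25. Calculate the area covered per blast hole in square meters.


33.8 m^2

First, find the spacing:
Spacing = burden * ratio = 5.2 * 1.25
= 6.5 m
Then, calculate the area:
Area = burden * spacing = 5.2 * 6.5
= 33.8 m^2


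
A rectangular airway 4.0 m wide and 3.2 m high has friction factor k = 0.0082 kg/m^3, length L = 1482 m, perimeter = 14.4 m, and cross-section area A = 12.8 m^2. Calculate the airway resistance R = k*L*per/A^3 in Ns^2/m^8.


Compute the numerator:
k * L * per = 0.0082 * 1482 * 14.4
= 174.99456
Compute the denominator:
A^3 = 12.8^3 = 2097.152
Resistance:
R = 174.99456 / 2097.152
= 0.0834 Ns^2/m^8

0.0834 Ns^2/m^8


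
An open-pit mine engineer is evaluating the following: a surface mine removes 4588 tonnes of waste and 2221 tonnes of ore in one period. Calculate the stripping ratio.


2.0657

Stripping ratio = waste tonnage / ore tonnage
= 4588 / 2221
= 2.0657


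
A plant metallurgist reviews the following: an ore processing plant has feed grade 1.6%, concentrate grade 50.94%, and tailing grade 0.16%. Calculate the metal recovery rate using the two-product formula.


90.2836%

Using the two-product formula:
R = 100 * c * (f - t) / (f * (c - t))
Numerator = 100 * 50.94 * (1.6 - 0.16)
= 100 * 50.94 * 1.44
= 7335.36
Denominator = 1.6 * (50.94 - 0.16)
= 1.6 * 50.78
= 81.248
R = 7335.36 / 81.248
= 90.2836%


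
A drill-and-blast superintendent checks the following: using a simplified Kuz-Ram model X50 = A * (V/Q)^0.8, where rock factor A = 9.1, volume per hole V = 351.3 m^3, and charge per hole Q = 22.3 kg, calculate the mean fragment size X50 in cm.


Compute V/Q:
V/Q = 351.3 / 22.3 = 15.75336323
Raise to the power 0.8:
(V/Q)^0.8 = 15.75336323^0.8 = 9.076086565
Multiply by A:
X50 = 9.1 * 9.076086565
= 82.5924 cm

82.5924 cm


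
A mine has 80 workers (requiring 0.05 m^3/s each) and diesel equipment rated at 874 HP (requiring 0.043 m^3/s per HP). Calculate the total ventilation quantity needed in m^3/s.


41.582 m^3/s

Airflow for workers:
Q_people = 80 * 0.05 = 4.0 m^3/s
Airflow for diesel equipment:
Q_diesel = 874 * 0.043 = 37.582 m^3/s
Total ventilation:
Q_total = 4.0 + 37.582
= 41.582 m^3/s


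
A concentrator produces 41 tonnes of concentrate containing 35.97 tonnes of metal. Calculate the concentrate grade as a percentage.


87.7317%

Grade = (metal in concentrate / concentrate mass) * 100
= (35.97 / 41) * 100
= 0.8773170732 * 100
= 87.7317%


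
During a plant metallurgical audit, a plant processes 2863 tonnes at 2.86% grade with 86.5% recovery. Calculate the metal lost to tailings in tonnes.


11.054 tonnes

Total metal in feed:
= 2863 * 2.86 / 100 = 81.8818 tonnes
Metal recovered:
= 81.8818 * 86.5 / 100 = 70.827757 tonnes
Metal lost to tailings:
= 81.8818 - 70.827757
= 11.054 tonnes


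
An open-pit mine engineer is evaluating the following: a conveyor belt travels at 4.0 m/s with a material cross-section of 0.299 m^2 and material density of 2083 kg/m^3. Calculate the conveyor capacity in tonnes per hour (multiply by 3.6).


8968.5648 t/h

Volumetric flow = speed * area
= 4.0 * 0.299 = 1.196 m^3/s
Mass flow = volumetric * density
= 1.196 * 2083 = 2491.268 kg/s
Convert to t/h: multiply by 3.6
Capacity = 2491.268 * 3.6
= 8968.5648 t/h


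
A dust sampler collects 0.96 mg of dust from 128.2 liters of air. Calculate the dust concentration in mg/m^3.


Convert liters to m^3: 1 m^3 = 1000 L
Concentration = mass / volume * 1000
= 0.96 / 128.2 * 1000
= 0.007488299532 * 1000
= 7.4883 mg/m^3

7.4883 mg/m^3


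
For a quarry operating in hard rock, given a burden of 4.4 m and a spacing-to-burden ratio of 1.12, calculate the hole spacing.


4.928 m

Spacing = burden * ratio
= 4.4 * 1.12
= 4.928 m


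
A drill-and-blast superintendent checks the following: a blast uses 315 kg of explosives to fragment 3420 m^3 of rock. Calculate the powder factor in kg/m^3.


Powder factor = explosive mass / rock volume
= 315 / 3420
= 0.0921 kg/m^3

0.0921 kg/m^3


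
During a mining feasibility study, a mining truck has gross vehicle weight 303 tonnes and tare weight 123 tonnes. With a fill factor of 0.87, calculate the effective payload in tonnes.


Maximum payload = gross - tare
= 303 - 123 = 180 tonnes
Effective payload = max payload * fill factor
= 180 * 0.87
= 156.6 tonnes

156.6 tonnes


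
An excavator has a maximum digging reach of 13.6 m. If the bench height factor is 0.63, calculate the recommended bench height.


8.568 m

Bench height = reach * factor
= 13.6 * 0.63
= 8.568 m


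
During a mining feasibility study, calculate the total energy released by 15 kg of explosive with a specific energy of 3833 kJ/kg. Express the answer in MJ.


57.495 MJ

Energy = mass * specific_energy / 1000
= 15 * 3833 / 1000
= 57495 / 1000
= 57.495 MJ


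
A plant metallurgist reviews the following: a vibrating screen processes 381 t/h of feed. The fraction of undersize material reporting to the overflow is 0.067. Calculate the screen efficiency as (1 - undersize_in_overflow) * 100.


93.3%

Screen efficiency = (1 - fraction of undersize in overflow) * 100
= (1 - 0.067) * 100
= 0.933 * 100
= 93.3%


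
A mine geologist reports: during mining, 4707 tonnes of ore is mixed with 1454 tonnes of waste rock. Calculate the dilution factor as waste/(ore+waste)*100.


Total material = ore + waste
= 4707 + 1454 = 6161 tonnes
Dilution = waste / total * 100
= 1454 / 6161 * 100
= 0.2360006492 * 100
= 23.6001%

23.6001%


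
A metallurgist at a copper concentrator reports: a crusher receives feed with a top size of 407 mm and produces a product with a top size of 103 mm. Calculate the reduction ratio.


3.9515

Reduction ratio = feed size / product size
= 407 / 103
= 3.9515


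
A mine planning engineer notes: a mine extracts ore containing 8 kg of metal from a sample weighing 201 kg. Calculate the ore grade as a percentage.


3.9801%

Ore grade = (metal mass / ore mass) * 100
= (8 / 201) * 100
= 0.03980099502 * 100
= 3.9801%


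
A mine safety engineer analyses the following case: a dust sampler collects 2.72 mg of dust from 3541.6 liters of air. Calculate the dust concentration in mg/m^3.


0.768 mg/m^3

Convert liters to m^3: 1 m^3 = 1000 L
Concentration = mass / volume * 1000
= 2.72 / 3541.6 * 1000
= 0.0007680144567 * 1000
= 0.768 mg/m^3


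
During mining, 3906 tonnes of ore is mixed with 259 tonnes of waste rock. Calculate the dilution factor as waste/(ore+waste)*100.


Total material = ore + waste
= 3906 + 259 = 4165 tonnes
Dilution = waste / total * 100
= 259 / 4165 * 100
= 0.06218487395 * 100
= 6.2185%

6.2185%


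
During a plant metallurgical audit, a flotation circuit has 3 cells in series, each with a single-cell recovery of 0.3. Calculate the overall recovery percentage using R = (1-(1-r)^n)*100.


65.7%

Complement of single-cell recovery:
1 - r = 1 - 0.3 = 0.7
Raise to power n:
(1 - r)^3 = 0.7^3 = 0.343
Overall recovery:
R = (1 - 0.343) * 100
= 65.7%


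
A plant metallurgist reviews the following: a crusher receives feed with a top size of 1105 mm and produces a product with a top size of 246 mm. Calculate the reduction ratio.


Reduction ratio = feed size / product size
= 1105 / 246
= 4.4919

4.4919


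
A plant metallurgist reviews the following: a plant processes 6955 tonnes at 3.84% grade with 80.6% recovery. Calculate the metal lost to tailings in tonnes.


51.812 tonnes

Total metal in feed:
= 6955 * 3.84 / 100 = 267.072 tonnes
Metal recovered:
= 267.072 * 80.6 / 100 = 215.260032 tonnes
Metal lost to tailings:
= 267.072 - 215.260032
= 51.812 tonnes


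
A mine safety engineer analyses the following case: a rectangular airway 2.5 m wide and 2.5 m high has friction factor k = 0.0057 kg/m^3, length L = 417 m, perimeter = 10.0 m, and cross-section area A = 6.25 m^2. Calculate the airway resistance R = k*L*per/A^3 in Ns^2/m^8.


Compute the numerator:
k * L * per = 0.0057 * 417 * 10.0
= 23.769
Compute the denominator:
A^3 = 6.25^3 = 244.140625
Resistance:
R = 23.769 / 244.140625
= 0.0974 Ns^2/m^8

0.0974 Ns^2/m^8


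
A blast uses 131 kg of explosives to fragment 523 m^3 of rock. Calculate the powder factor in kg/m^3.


Powder factor = explosive mass / rock volume
= 131 / 523
= 0.2505 kg/m^3

0.2505 kg/m^3


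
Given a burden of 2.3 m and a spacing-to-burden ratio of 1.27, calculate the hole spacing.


Spacing = burden * ratio
= 2.3 * 1.27
= 2.921 m

2.921 m


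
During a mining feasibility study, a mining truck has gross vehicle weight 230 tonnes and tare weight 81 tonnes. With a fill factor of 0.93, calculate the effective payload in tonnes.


138.57 tonnes

Maximum payload = gross - tare
= 230 - 81 = 149 tonnes
Effective payload = max payload * fill factor
= 149 * 0.93
= 138.57 tonnes


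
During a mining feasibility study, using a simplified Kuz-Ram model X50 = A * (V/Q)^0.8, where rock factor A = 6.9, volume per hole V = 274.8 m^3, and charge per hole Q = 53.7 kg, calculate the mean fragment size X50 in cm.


25.4732 cm

Compute V/Q:
V/Q = 274.8 / 53.7 = 5.117318436
Raise to the power 0.8:
(V/Q)^0.8 = 5.117318436^0.8 = 3.691764201
Multiply by A:
X50 = 6.9 * 3.691764201
= 25.4732 cm


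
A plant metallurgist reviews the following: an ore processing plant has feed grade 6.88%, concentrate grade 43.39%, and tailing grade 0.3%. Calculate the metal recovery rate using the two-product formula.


96.3054%

Using the two-product formula:
R = 100 * c * (f - t) / (f * (c - t))
Numerator = 100 * 43.39 * (6.88 - 0.3)
= 100 * 43.39 * 6.58
= 28550.62
Denominator = 6.88 * (43.39 - 0.3)
= 6.88 * 43.09
= 296.4592
R = 28550.62 / 296.4592
= 96.3054%
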